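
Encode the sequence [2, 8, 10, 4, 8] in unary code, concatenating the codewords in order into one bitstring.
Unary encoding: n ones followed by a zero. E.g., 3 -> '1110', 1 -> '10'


Encode each number as n ones followed by a terminating 0:
  2 -> 110 (3 bits)
  8 -> 111111110 (9 bits)
  10 -> 11111111110 (11 bits)
  4 -> 11110 (5 bits)
  8 -> 111111110 (9 bits)
Total length = 3 + 9 + 11 + 5 + 9 = 37 bits.

Unary([2, 8, 10, 4, 8]) = 1101111111101111111111011110111111110 (37 bits)


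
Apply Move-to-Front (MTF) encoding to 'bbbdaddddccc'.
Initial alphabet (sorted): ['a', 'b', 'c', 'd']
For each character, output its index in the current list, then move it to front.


MTF encoding:
'b': index 1 in ['a', 'b', 'c', 'd'] -> ['b', 'a', 'c', 'd']
'b': index 0 in ['b', 'a', 'c', 'd'] -> ['b', 'a', 'c', 'd']
'b': index 0 in ['b', 'a', 'c', 'd'] -> ['b', 'a', 'c', 'd']
'd': index 3 in ['b', 'a', 'c', 'd'] -> ['d', 'b', 'a', 'c']
'a': index 2 in ['d', 'b', 'a', 'c'] -> ['a', 'd', 'b', 'c']
'd': index 1 in ['a', 'd', 'b', 'c'] -> ['d', 'a', 'b', 'c']
'd': index 0 in ['d', 'a', 'b', 'c'] -> ['d', 'a', 'b', 'c']
'd': index 0 in ['d', 'a', 'b', 'c'] -> ['d', 'a', 'b', 'c']
'd': index 0 in ['d', 'a', 'b', 'c'] -> ['d', 'a', 'b', 'c']
'c': index 3 in ['d', 'a', 'b', 'c'] -> ['c', 'd', 'a', 'b']
'c': index 0 in ['c', 'd', 'a', 'b'] -> ['c', 'd', 'a', 'b']
'c': index 0 in ['c', 'd', 'a', 'b'] -> ['c', 'd', 'a', 'b']


Output: [1, 0, 0, 3, 2, 1, 0, 0, 0, 3, 0, 0]


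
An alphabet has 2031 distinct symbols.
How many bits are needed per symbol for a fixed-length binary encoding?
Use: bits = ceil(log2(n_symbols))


log2(2031) = 10.988
Bracket: 2^10 = 1024 < 2031 <= 2^11 = 2048
So ceil(log2(2031)) = 11

bits = ceil(log2(2031)) = ceil(10.988) = 11 bits


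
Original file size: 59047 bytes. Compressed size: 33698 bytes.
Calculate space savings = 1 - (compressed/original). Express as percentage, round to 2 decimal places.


ratio = compressed/original = 33698/59047 = 0.570698
savings = 1 - ratio = 1 - 0.570698 = 0.429302
as a percentage: 0.429302 * 100 = 42.93%

Space savings = 1 - 33698/59047 = 42.93%


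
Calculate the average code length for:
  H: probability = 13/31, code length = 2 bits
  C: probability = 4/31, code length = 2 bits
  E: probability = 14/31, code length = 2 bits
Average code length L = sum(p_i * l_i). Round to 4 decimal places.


Weighted contributions p_i * l_i:
  H: (13/31) * 2 = 26/31
  C: (4/31) * 2 = 8/31
  E: (14/31) * 2 = 28/31
Sum = (26 + 8 + 28)/31 = 62/31

L = 62/31 = 2.0000 bits/symbol


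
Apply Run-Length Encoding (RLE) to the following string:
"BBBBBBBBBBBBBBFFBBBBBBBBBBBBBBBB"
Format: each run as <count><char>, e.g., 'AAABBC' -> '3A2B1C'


Scanning runs left to right:
  i=0: run of 'B' x 14 -> '14B'
  i=14: run of 'F' x 2 -> '2F'
  i=16: run of 'B' x 16 -> '16B'

RLE = 14B2F16B


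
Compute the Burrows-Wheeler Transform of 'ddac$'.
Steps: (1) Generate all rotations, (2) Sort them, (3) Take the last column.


Rotations (sorted):
  0: $ddac -> last char: c
  1: ac$dd -> last char: d
  2: c$dda -> last char: a
  3: dac$d -> last char: d
  4: ddac$ -> last char: $


BWT = cdad$


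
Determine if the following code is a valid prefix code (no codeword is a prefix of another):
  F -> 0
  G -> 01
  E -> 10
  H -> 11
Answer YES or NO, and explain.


Checking each pair (does one codeword prefix another?):
  F='0' vs G='01': prefix -- VIOLATION

NO -- this is NOT a valid prefix code. F (0) is a prefix of G (01).


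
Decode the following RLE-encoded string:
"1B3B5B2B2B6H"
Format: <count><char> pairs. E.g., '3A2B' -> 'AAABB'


Expanding each <count><char> pair:
  1B -> 'B'
  3B -> 'BBB'
  5B -> 'BBBBB'
  2B -> 'BB'
  2B -> 'BB'
  6H -> 'HHHHHH'

Decoded = BBBBBBBBBBBBBHHHHHH


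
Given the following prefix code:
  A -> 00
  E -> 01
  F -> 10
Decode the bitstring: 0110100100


Decoding step by step:
Bits 01 -> E
Bits 10 -> F
Bits 10 -> F
Bits 01 -> E
Bits 00 -> A


Decoded message: EFFEA


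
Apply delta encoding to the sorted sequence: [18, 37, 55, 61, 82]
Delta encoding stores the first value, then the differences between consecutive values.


First value: 18
Deltas:
  37 - 18 = 19
  55 - 37 = 18
  61 - 55 = 6
  82 - 61 = 21


Delta encoded: [18, 19, 18, 6, 21]


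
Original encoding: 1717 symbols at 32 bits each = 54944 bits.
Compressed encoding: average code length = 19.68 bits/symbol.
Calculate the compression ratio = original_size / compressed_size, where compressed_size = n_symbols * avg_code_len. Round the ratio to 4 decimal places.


original_size = n_symbols * orig_bits = 1717 * 32 = 54944 bits
compressed_size = n_symbols * avg_code_len = 1717 * 19.68 = 33790.56 bits
ratio = original_size / compressed_size = 54944 / 33790.56 = 1.626

Compression ratio = 1.626


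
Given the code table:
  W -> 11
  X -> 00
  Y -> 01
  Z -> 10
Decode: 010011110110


Decoding:
01 -> Y
00 -> X
11 -> W
11 -> W
01 -> Y
10 -> Z


Result: YXWWYZ


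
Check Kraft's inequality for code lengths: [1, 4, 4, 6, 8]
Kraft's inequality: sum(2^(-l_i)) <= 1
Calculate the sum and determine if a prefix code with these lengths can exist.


Sum = 2^(-1) + 2^(-4) + 2^(-4) + 2^(-6) + 2^(-8)
    = 0.5 + 0.0625 + 0.0625 + 0.015625 + 0.00390625
    = 165/256 = 0.64453125
Since 0.64453125 <= 1, Kraft's inequality IS satisfied.
A prefix code with these lengths CAN exist.

Kraft sum = 0.64453125. Satisfied.


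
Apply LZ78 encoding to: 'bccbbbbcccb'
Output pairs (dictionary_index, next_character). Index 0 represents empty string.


LZ78 encoding steps:
Dictionary: {0: ''}
Step 1: w='' (idx 0), next='b' -> output (0, 'b'), add 'b' as idx 1
Step 2: w='' (idx 0), next='c' -> output (0, 'c'), add 'c' as idx 2
Step 3: w='c' (idx 2), next='b' -> output (2, 'b'), add 'cb' as idx 3
Step 4: w='b' (idx 1), next='b' -> output (1, 'b'), add 'bb' as idx 4
Step 5: w='b' (idx 1), next='c' -> output (1, 'c'), add 'bc' as idx 5
Step 6: w='c' (idx 2), next='c' -> output (2, 'c'), add 'cc' as idx 6
Step 7: w='b' (idx 1), end of input -> output (1, '')


Encoded: [(0, 'b'), (0, 'c'), (2, 'b'), (1, 'b'), (1, 'c'), (2, 'c'), (1, '')]


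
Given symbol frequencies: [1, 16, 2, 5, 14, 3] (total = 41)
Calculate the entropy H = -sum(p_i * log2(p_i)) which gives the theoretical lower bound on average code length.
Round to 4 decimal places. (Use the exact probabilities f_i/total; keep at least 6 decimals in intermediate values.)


Per-symbol terms -p_i * log2(p_i) with p_i = f_i/41:
  p = 1/41 = 0.024390: log2(p) = -5.357552, -p*log2(p) = 0.130672
  p = 16/41 = 0.390244: log2(p) = -1.357552, -p*log2(p) = 0.529776
  p = 2/41 = 0.048780: log2(p) = -4.357552, -p*log2(p) = 0.212564
  p = 5/41 = 0.121951: log2(p) = -3.035624, -p*log2(p) = 0.370198
  p = 14/41 = 0.341463: log2(p) = -1.550197, -p*log2(p) = 0.529336
  p = 3/41 = 0.073171: log2(p) = -3.772590, -p*log2(p) = 0.276043
H = 0.130672 + 0.529776 + 0.212564 + 0.370198 + 0.529336 + 0.276043 = 2.048589

H = 2.0486 bits/symbol


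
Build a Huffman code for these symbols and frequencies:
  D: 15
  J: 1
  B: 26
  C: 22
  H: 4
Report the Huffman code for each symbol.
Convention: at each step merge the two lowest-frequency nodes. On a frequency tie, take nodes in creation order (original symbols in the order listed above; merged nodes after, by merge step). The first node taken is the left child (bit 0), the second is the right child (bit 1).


Huffman tree construction:
Step 1: Merge J(1) + H(4) = 5
Step 2: Merge (J+H)(5) + D(15) = 20
Step 3: Merge ((J+H)+D)(20) + C(22) = 42
Step 4: Merge B(26) + (((J+H)+D)+C)(42) = 68
Read each symbol's code off the tree from the root (left child = 0, right child = 1).

Codes:
  D: 101 (length 3)
  J: 1000 (length 4)
  B: 0 (length 1)
  C: 11 (length 2)
  H: 1001 (length 4)
Average code length: 135/68 = 1.9853 bits/symbol


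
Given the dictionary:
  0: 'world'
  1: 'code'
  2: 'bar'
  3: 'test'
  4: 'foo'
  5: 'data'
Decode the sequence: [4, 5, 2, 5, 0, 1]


Look up each index in the dictionary:
  4 -> 'foo'
  5 -> 'data'
  2 -> 'bar'
  5 -> 'data'
  0 -> 'world'
  1 -> 'code'

Decoded: "foo data bar data world code"


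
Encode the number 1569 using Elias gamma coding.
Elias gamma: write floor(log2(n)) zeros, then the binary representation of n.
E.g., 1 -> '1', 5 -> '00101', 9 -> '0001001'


num_bits = floor(log2(1569)) + 1 = 11
leading_zeros = num_bits - 1 = 10
binary(1569) = 11000100001

Elias gamma(1569) = '0000000000' + '11000100001' = 000000000011000100001 (21 bits)


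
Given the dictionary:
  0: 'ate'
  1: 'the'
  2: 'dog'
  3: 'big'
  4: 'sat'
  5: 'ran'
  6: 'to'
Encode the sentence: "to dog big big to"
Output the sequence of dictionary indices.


Look up each word in the dictionary:
  'to' -> 6
  'dog' -> 2
  'big' -> 3
  'big' -> 3
  'to' -> 6

Encoded: [6, 2, 3, 3, 6]


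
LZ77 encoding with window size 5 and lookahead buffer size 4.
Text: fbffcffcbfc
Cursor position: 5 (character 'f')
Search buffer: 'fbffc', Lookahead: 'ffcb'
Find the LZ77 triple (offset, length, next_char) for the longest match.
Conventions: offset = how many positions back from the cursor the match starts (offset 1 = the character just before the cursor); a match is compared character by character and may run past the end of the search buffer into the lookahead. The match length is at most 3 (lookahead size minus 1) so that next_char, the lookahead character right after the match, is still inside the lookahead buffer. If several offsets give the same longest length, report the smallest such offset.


Try each offset into the search buffer:
  offset=1 (pos 4, char 'c'): match length 0
  offset=2 (pos 3, char 'f'): match length 1
  offset=3 (pos 2, char 'f'): match length 3
  offset=4 (pos 1, char 'b'): match length 0
  offset=5 (pos 0, char 'f'): match length 1
Longest match has length 3 at offset 3.
next_char = character at position 5 + 3 = 8 -> 'b'

Best match: offset=3, length=3 (matching 'ffc' starting at position 2)
LZ77 triple: (3, 3, 'b')


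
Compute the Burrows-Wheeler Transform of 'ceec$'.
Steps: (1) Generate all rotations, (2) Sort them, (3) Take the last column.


Rotations (sorted):
  0: $ceec -> last char: c
  1: c$cee -> last char: e
  2: ceec$ -> last char: $
  3: ec$ce -> last char: e
  4: eec$c -> last char: c


BWT = ce$ec


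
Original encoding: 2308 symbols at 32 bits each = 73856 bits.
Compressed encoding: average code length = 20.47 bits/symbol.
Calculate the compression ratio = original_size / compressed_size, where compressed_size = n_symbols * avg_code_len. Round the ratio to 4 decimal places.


original_size = n_symbols * orig_bits = 2308 * 32 = 73856 bits
compressed_size = n_symbols * avg_code_len = 2308 * 20.47 = 47244.76 bits
ratio = original_size / compressed_size = 73856 / 47244.76 = 1.5633

Compression ratio = 1.5633


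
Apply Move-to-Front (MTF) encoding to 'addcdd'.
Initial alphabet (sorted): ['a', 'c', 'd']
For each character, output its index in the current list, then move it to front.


MTF encoding:
'a': index 0 in ['a', 'c', 'd'] -> ['a', 'c', 'd']
'd': index 2 in ['a', 'c', 'd'] -> ['d', 'a', 'c']
'd': index 0 in ['d', 'a', 'c'] -> ['d', 'a', 'c']
'c': index 2 in ['d', 'a', 'c'] -> ['c', 'd', 'a']
'd': index 1 in ['c', 'd', 'a'] -> ['d', 'c', 'a']
'd': index 0 in ['d', 'c', 'a'] -> ['d', 'c', 'a']


Output: [0, 2, 0, 2, 1, 0]


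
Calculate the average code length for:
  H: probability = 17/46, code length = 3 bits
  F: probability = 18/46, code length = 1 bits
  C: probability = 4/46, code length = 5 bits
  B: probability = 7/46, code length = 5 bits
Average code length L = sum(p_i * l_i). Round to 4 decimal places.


Weighted contributions p_i * l_i:
  H: (17/46) * 3 = 51/46
  F: (18/46) * 1 = 18/46
  C: (4/46) * 5 = 20/46
  B: (7/46) * 5 = 35/46
Sum = (51 + 18 + 20 + 35)/46 = 124/46

L = 124/46 = 2.6957 bits/symbol


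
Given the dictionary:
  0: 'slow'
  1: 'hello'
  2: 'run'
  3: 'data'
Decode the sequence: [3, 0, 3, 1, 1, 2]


Look up each index in the dictionary:
  3 -> 'data'
  0 -> 'slow'
  3 -> 'data'
  1 -> 'hello'
  1 -> 'hello'
  2 -> 'run'

Decoded: "data slow data hello hello run"


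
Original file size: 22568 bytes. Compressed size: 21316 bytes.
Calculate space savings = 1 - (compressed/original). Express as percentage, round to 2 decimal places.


ratio = compressed/original = 21316/22568 = 0.944523
savings = 1 - ratio = 1 - 0.944523 = 0.055477
as a percentage: 0.055477 * 100 = 5.55%

Space savings = 1 - 21316/22568 = 5.55%


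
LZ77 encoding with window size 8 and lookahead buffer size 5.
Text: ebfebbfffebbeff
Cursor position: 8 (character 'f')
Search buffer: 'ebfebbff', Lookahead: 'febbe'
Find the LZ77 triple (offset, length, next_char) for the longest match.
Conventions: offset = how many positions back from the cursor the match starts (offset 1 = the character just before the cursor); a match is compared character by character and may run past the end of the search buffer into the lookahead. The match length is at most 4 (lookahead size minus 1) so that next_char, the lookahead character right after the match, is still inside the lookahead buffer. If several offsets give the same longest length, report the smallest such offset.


Try each offset into the search buffer:
  offset=1 (pos 7, char 'f'): match length 1
  offset=2 (pos 6, char 'f'): match length 1
  offset=3 (pos 5, char 'b'): match length 0
  offset=4 (pos 4, char 'b'): match length 0
  offset=5 (pos 3, char 'e'): match length 0
  offset=6 (pos 2, char 'f'): match length 4
  offset=7 (pos 1, char 'b'): match length 0
  offset=8 (pos 0, char 'e'): match length 0
Longest match has length 4 at offset 6.
next_char = character at position 8 + 4 = 12 -> 'e'

Best match: offset=6, length=4 (matching 'febb' starting at position 2)
LZ77 triple: (6, 4, 'e')


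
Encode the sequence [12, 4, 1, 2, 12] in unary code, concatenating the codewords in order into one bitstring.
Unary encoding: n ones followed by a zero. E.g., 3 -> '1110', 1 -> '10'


Encode each number as n ones followed by a terminating 0:
  12 -> 1111111111110 (13 bits)
  4 -> 11110 (5 bits)
  1 -> 10 (2 bits)
  2 -> 110 (3 bits)
  12 -> 1111111111110 (13 bits)
Total length = 13 + 5 + 2 + 3 + 13 = 36 bits.

Unary([12, 4, 1, 2, 12]) = 111111111111011110101101111111111110 (36 bits)


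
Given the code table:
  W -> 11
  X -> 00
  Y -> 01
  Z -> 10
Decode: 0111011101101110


Decoding:
01 -> Y
11 -> W
01 -> Y
11 -> W
01 -> Y
10 -> Z
11 -> W
10 -> Z


Result: YWYWYZWZ


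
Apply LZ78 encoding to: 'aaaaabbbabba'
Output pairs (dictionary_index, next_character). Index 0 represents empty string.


LZ78 encoding steps:
Dictionary: {0: ''}
Step 1: w='' (idx 0), next='a' -> output (0, 'a'), add 'a' as idx 1
Step 2: w='a' (idx 1), next='a' -> output (1, 'a'), add 'aa' as idx 2
Step 3: w='aa' (idx 2), next='b' -> output (2, 'b'), add 'aab' as idx 3
Step 4: w='' (idx 0), next='b' -> output (0, 'b'), add 'b' as idx 4
Step 5: w='b' (idx 4), next='a' -> output (4, 'a'), add 'ba' as idx 5
Step 6: w='b' (idx 4), next='b' -> output (4, 'b'), add 'bb' as idx 6
Step 7: w='a' (idx 1), end of input -> output (1, '')


Encoded: [(0, 'a'), (1, 'a'), (2, 'b'), (0, 'b'), (4, 'a'), (4, 'b'), (1, '')]


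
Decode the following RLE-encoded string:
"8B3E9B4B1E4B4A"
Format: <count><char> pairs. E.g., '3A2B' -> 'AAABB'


Expanding each <count><char> pair:
  8B -> 'BBBBBBBB'
  3E -> 'EEE'
  9B -> 'BBBBBBBBB'
  4B -> 'BBBB'
  1E -> 'E'
  4B -> 'BBBB'
  4A -> 'AAAA'

Decoded = BBBBBBBBEEEBBBBBBBBBBBBBEBBBBAAAA


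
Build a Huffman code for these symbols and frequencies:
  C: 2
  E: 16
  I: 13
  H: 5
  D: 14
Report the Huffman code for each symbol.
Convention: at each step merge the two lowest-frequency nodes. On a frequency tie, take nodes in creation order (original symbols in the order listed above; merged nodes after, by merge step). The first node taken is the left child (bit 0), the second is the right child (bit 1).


Huffman tree construction:
Step 1: Merge C(2) + H(5) = 7
Step 2: Merge (C+H)(7) + I(13) = 20
Step 3: Merge D(14) + E(16) = 30
Step 4: Merge ((C+H)+I)(20) + (D+E)(30) = 50
Read each symbol's code off the tree from the root (left child = 0, right child = 1).

Codes:
  C: 000 (length 3)
  E: 11 (length 2)
  I: 01 (length 2)
  H: 001 (length 3)
  D: 10 (length 2)
Average code length: 107/50 = 2.1400 bits/symbol


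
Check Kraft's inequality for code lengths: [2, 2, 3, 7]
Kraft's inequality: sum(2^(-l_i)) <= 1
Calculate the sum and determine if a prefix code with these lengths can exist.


Sum = 2^(-2) + 2^(-2) + 2^(-3) + 2^(-7)
    = 0.25 + 0.25 + 0.125 + 0.0078125
    = 81/128 = 0.6328125
Since 0.6328125 <= 1, Kraft's inequality IS satisfied.
A prefix code with these lengths CAN exist.

Kraft sum = 0.6328125. Satisfied.


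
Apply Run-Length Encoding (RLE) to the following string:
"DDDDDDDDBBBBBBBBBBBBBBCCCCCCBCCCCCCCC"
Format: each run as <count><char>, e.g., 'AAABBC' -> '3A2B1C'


Scanning runs left to right:
  i=0: run of 'D' x 8 -> '8D'
  i=8: run of 'B' x 14 -> '14B'
  i=22: run of 'C' x 6 -> '6C'
  i=28: run of 'B' x 1 -> '1B'
  i=29: run of 'C' x 8 -> '8C'

RLE = 8D14B6C1B8C


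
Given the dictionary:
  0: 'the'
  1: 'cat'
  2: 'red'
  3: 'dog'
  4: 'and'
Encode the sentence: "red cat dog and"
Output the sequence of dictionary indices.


Look up each word in the dictionary:
  'red' -> 2
  'cat' -> 1
  'dog' -> 3
  'and' -> 4

Encoded: [2, 1, 3, 4]


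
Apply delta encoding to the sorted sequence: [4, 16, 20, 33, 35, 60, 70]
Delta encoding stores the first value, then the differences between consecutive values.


First value: 4
Deltas:
  16 - 4 = 12
  20 - 16 = 4
  33 - 20 = 13
  35 - 33 = 2
  60 - 35 = 25
  70 - 60 = 10


Delta encoded: [4, 12, 4, 13, 2, 25, 10]


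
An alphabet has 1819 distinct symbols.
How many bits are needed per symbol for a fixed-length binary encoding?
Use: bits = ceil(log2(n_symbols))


log2(1819) = 10.8289
Bracket: 2^10 = 1024 < 1819 <= 2^11 = 2048
So ceil(log2(1819)) = 11

bits = ceil(log2(1819)) = ceil(10.8289) = 11 bits


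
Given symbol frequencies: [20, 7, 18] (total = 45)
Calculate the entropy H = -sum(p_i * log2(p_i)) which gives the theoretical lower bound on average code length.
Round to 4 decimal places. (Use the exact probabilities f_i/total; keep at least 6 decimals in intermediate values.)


Per-symbol terms -p_i * log2(p_i) with p_i = f_i/45:
  p = 20/45 = 0.444444: log2(p) = -1.169925, -p*log2(p) = 0.519967
  p = 7/45 = 0.155556: log2(p) = -2.684498, -p*log2(p) = 0.417589
  p = 18/45 = 0.400000: log2(p) = -1.321928, -p*log2(p) = 0.528771
H = 0.519967 + 0.417589 + 0.528771 = 1.466327

H = 1.4663 bits/symbol


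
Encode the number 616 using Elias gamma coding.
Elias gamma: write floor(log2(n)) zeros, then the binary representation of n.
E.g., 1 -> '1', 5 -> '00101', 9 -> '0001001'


num_bits = floor(log2(616)) + 1 = 10
leading_zeros = num_bits - 1 = 9
binary(616) = 1001101000

Elias gamma(616) = '000000000' + '1001101000' = 0000000001001101000 (19 bits)


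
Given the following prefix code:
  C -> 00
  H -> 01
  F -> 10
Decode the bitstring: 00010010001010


Decoding step by step:
Bits 00 -> C
Bits 01 -> H
Bits 00 -> C
Bits 10 -> F
Bits 00 -> C
Bits 10 -> F
Bits 10 -> F


Decoded message: CHCFCFF


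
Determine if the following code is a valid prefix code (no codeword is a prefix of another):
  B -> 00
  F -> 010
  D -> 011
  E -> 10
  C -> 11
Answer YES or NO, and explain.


Checking each pair (does one codeword prefix another?):
  B='00' vs F='010': no prefix
  B='00' vs D='011': no prefix
  B='00' vs E='10': no prefix
  B='00' vs C='11': no prefix
  F='010' vs B='00': no prefix
  F='010' vs D='011': no prefix
  F='010' vs E='10': no prefix
  F='010' vs C='11': no prefix
  D='011' vs B='00': no prefix
  D='011' vs F='010': no prefix
  D='011' vs E='10': no prefix
  D='011' vs C='11': no prefix
  E='10' vs B='00': no prefix
  E='10' vs F='010': no prefix
  E='10' vs D='011': no prefix
  E='10' vs C='11': no prefix
  C='11' vs B='00': no prefix
  C='11' vs F='010': no prefix
  C='11' vs D='011': no prefix
  C='11' vs E='10': no prefix
No violation found over all pairs.

YES -- this is a valid prefix code. No codeword is a prefix of any other codeword.


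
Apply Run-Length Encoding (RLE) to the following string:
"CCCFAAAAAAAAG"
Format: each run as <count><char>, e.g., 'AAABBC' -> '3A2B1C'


Scanning runs left to right:
  i=0: run of 'C' x 3 -> '3C'
  i=3: run of 'F' x 1 -> '1F'
  i=4: run of 'A' x 8 -> '8A'
  i=12: run of 'G' x 1 -> '1G'

RLE = 3C1F8A1G


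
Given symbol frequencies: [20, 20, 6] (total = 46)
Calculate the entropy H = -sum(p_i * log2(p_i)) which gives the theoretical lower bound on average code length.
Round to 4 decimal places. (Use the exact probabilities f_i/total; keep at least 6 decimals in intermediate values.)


Per-symbol terms -p_i * log2(p_i) with p_i = f_i/46:
  p = 20/46 = 0.434783: log2(p) = -1.201634, -p*log2(p) = 0.522450
  p = 20/46 = 0.434783: log2(p) = -1.201634, -p*log2(p) = 0.522450
  p = 6/46 = 0.130435: log2(p) = -2.938599, -p*log2(p) = 0.383296
H = 0.522450 + 0.522450 + 0.383296 = 1.428196

H = 1.4282 bits/symbol


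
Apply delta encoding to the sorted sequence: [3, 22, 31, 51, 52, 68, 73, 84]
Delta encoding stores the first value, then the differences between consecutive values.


First value: 3
Deltas:
  22 - 3 = 19
  31 - 22 = 9
  51 - 31 = 20
  52 - 51 = 1
  68 - 52 = 16
  73 - 68 = 5
  84 - 73 = 11


Delta encoded: [3, 19, 9, 20, 1, 16, 5, 11]


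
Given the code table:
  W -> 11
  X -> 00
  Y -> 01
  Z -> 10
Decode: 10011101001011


Decoding:
10 -> Z
01 -> Y
11 -> W
01 -> Y
00 -> X
10 -> Z
11 -> W


Result: ZYWYXZW


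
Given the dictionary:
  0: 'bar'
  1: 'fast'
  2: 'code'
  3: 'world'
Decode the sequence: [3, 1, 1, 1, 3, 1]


Look up each index in the dictionary:
  3 -> 'world'
  1 -> 'fast'
  1 -> 'fast'
  1 -> 'fast'
  3 -> 'world'
  1 -> 'fast'

Decoded: "world fast fast fast world fast"


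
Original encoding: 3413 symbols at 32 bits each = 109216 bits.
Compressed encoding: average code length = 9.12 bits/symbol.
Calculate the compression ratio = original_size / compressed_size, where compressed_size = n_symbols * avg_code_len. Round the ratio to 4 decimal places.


original_size = n_symbols * orig_bits = 3413 * 32 = 109216 bits
compressed_size = n_symbols * avg_code_len = 3413 * 9.12 = 31126.56 bits
ratio = original_size / compressed_size = 109216 / 31126.56 = 3.5088

Compression ratio = 3.5088


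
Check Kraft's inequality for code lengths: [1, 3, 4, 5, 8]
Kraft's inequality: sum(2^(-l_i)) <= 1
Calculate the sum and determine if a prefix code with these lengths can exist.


Sum = 2^(-1) + 2^(-3) + 2^(-4) + 2^(-5) + 2^(-8)
    = 0.5 + 0.125 + 0.0625 + 0.03125 + 0.00390625
    = 185/256 = 0.72265625
Since 0.72265625 <= 1, Kraft's inequality IS satisfied.
A prefix code with these lengths CAN exist.

Kraft sum = 0.72265625. Satisfied.


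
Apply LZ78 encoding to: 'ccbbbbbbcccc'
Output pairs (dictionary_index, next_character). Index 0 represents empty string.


LZ78 encoding steps:
Dictionary: {0: ''}
Step 1: w='' (idx 0), next='c' -> output (0, 'c'), add 'c' as idx 1
Step 2: w='c' (idx 1), next='b' -> output (1, 'b'), add 'cb' as idx 2
Step 3: w='' (idx 0), next='b' -> output (0, 'b'), add 'b' as idx 3
Step 4: w='b' (idx 3), next='b' -> output (3, 'b'), add 'bb' as idx 4
Step 5: w='bb' (idx 4), next='c' -> output (4, 'c'), add 'bbc' as idx 5
Step 6: w='c' (idx 1), next='c' -> output (1, 'c'), add 'cc' as idx 6
Step 7: w='c' (idx 1), end of input -> output (1, '')


Encoded: [(0, 'c'), (1, 'b'), (0, 'b'), (3, 'b'), (4, 'c'), (1, 'c'), (1, '')]


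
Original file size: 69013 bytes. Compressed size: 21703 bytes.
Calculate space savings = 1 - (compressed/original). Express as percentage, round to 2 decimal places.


ratio = compressed/original = 21703/69013 = 0.314477
savings = 1 - ratio = 1 - 0.314477 = 0.685523
as a percentage: 0.685523 * 100 = 68.55%

Space savings = 1 - 21703/69013 = 68.55%


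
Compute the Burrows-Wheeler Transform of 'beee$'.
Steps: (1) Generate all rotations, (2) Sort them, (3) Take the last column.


Rotations (sorted):
  0: $beee -> last char: e
  1: beee$ -> last char: $
  2: e$bee -> last char: e
  3: ee$be -> last char: e
  4: eee$b -> last char: b


BWT = e$eeb


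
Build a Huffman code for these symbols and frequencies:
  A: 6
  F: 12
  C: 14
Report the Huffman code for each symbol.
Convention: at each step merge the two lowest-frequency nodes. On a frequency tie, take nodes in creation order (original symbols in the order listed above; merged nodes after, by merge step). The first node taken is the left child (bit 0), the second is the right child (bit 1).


Huffman tree construction:
Step 1: Merge A(6) + F(12) = 18
Step 2: Merge C(14) + (A+F)(18) = 32
Read each symbol's code off the tree from the root (left child = 0, right child = 1).

Codes:
  A: 10 (length 2)
  F: 11 (length 2)
  C: 0 (length 1)
Average code length: 50/32 = 1.5625 bits/symbol


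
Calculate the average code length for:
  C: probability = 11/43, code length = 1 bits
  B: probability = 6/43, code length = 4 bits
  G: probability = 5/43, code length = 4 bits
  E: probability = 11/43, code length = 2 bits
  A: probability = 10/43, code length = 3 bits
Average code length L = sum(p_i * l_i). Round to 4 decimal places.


Weighted contributions p_i * l_i:
  C: (11/43) * 1 = 11/43
  B: (6/43) * 4 = 24/43
  G: (5/43) * 4 = 20/43
  E: (11/43) * 2 = 22/43
  A: (10/43) * 3 = 30/43
Sum = (11 + 24 + 20 + 22 + 30)/43 = 107/43

L = 107/43 = 2.4884 bits/symbol


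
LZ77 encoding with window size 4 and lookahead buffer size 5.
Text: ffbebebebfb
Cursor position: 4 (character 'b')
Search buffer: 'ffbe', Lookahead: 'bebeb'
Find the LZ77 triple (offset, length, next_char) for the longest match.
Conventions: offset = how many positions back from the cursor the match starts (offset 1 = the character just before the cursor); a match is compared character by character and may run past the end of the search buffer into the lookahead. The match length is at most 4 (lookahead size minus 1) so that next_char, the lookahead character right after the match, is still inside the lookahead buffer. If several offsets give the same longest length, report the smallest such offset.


Try each offset into the search buffer:
  offset=1 (pos 3, char 'e'): match length 0
  offset=2 (pos 2, char 'b'): match length 4
  offset=3 (pos 1, char 'f'): match length 0
  offset=4 (pos 0, char 'f'): match length 0
Longest match has length 4 at offset 2.
next_char = character at position 4 + 4 = 8 -> 'b'

Best match: offset=2, length=4 (matching 'bebe' starting at position 2)
LZ77 triple: (2, 4, 'b')


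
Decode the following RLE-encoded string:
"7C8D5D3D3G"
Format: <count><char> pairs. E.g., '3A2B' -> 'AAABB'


Expanding each <count><char> pair:
  7C -> 'CCCCCCC'
  8D -> 'DDDDDDDD'
  5D -> 'DDDDD'
  3D -> 'DDD'
  3G -> 'GGG'

Decoded = CCCCCCCDDDDDDDDDDDDDDDDGGG


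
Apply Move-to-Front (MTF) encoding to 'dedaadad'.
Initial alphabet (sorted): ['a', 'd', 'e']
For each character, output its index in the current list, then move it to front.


MTF encoding:
'd': index 1 in ['a', 'd', 'e'] -> ['d', 'a', 'e']
'e': index 2 in ['d', 'a', 'e'] -> ['e', 'd', 'a']
'd': index 1 in ['e', 'd', 'a'] -> ['d', 'e', 'a']
'a': index 2 in ['d', 'e', 'a'] -> ['a', 'd', 'e']
'a': index 0 in ['a', 'd', 'e'] -> ['a', 'd', 'e']
'd': index 1 in ['a', 'd', 'e'] -> ['d', 'a', 'e']
'a': index 1 in ['d', 'a', 'e'] -> ['a', 'd', 'e']
'd': index 1 in ['a', 'd', 'e'] -> ['d', 'a', 'e']


Output: [1, 2, 1, 2, 0, 1, 1, 1]


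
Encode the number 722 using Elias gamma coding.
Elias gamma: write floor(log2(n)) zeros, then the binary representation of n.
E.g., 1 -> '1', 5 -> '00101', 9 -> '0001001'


num_bits = floor(log2(722)) + 1 = 10
leading_zeros = num_bits - 1 = 9
binary(722) = 1011010010

Elias gamma(722) = '000000000' + '1011010010' = 0000000001011010010 (19 bits)


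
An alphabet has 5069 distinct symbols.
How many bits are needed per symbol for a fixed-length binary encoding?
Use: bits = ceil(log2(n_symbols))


log2(5069) = 12.3075
Bracket: 2^12 = 4096 < 5069 <= 2^13 = 8192
So ceil(log2(5069)) = 13

bits = ceil(log2(5069)) = ceil(12.3075) = 13 bits


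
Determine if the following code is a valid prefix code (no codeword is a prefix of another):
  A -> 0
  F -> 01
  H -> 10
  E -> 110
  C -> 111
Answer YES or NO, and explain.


Checking each pair (does one codeword prefix another?):
  A='0' vs F='01': prefix -- VIOLATION

NO -- this is NOT a valid prefix code. A (0) is a prefix of F (01).


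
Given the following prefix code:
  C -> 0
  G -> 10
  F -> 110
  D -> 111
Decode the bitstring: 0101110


Decoding step by step:
Bits 0 -> C
Bits 10 -> G
Bits 111 -> D
Bits 0 -> C


Decoded message: CGDC


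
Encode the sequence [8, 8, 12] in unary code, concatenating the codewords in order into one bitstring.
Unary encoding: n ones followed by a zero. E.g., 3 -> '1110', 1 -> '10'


Encode each number as n ones followed by a terminating 0:
  8 -> 111111110 (9 bits)
  8 -> 111111110 (9 bits)
  12 -> 1111111111110 (13 bits)
Total length = 9 + 9 + 13 = 31 bits.

Unary([8, 8, 12]) = 1111111101111111101111111111110 (31 bits)


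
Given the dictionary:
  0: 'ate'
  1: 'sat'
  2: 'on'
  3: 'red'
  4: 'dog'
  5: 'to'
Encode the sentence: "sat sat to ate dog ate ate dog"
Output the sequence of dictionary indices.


Look up each word in the dictionary:
  'sat' -> 1
  'sat' -> 1
  'to' -> 5
  'ate' -> 0
  'dog' -> 4
  'ate' -> 0
  'ate' -> 0
  'dog' -> 4

Encoded: [1, 1, 5, 0, 4, 0, 0, 4]


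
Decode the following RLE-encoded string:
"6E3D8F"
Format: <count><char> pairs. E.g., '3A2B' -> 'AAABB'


Expanding each <count><char> pair:
  6E -> 'EEEEEE'
  3D -> 'DDD'
  8F -> 'FFFFFFFF'

Decoded = EEEEEEDDDFFFFFFFF


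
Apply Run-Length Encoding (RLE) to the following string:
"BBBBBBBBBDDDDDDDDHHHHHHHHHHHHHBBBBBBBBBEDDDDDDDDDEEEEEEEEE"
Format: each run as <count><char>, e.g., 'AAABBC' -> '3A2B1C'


Scanning runs left to right:
  i=0: run of 'B' x 9 -> '9B'
  i=9: run of 'D' x 8 -> '8D'
  i=17: run of 'H' x 13 -> '13H'
  i=30: run of 'B' x 9 -> '9B'
  i=39: run of 'E' x 1 -> '1E'
  i=40: run of 'D' x 9 -> '9D'
  i=49: run of 'E' x 9 -> '9E'

RLE = 9B8D13H9B1E9D9E


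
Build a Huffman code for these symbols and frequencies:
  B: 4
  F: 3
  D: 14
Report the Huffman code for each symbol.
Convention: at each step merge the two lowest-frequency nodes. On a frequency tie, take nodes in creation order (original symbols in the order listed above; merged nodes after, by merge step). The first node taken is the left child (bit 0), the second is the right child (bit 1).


Huffman tree construction:
Step 1: Merge F(3) + B(4) = 7
Step 2: Merge (F+B)(7) + D(14) = 21
Read each symbol's code off the tree from the root (left child = 0, right child = 1).

Codes:
  B: 01 (length 2)
  F: 00 (length 2)
  D: 1 (length 1)
Average code length: 28/21 = 1.3333 bits/symbol


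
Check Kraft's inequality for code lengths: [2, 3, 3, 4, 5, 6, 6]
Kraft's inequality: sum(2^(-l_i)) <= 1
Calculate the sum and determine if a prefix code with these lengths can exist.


Sum = 2^(-2) + 2^(-3) + 2^(-3) + 2^(-4) + 2^(-5) + 2^(-6) + 2^(-6)
    = 0.25 + 0.125 + 0.125 + 0.0625 + 0.03125 + 0.015625 + 0.015625
    = 40/64 = 0.625
Since 0.625 <= 1, Kraft's inequality IS satisfied.
A prefix code with these lengths CAN exist.

Kraft sum = 0.625. Satisfied.


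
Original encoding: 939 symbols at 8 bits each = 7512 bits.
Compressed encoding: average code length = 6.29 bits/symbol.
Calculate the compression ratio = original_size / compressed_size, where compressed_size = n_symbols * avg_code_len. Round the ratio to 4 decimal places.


original_size = n_symbols * orig_bits = 939 * 8 = 7512 bits
compressed_size = n_symbols * avg_code_len = 939 * 6.29 = 5906.31 bits
ratio = original_size / compressed_size = 7512 / 5906.31 = 1.2719

Compression ratio = 1.2719


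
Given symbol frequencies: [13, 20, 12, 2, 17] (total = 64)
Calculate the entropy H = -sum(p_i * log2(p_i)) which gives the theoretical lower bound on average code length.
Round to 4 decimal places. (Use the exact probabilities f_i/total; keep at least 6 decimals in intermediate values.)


Per-symbol terms -p_i * log2(p_i) with p_i = f_i/64:
  p = 13/64 = 0.203125: log2(p) = -2.299560, -p*log2(p) = 0.467098
  p = 20/64 = 0.312500: log2(p) = -1.678072, -p*log2(p) = 0.524397
  p = 12/64 = 0.187500: log2(p) = -2.415037, -p*log2(p) = 0.452820
  p = 2/64 = 0.031250: log2(p) = -5.000000, -p*log2(p) = 0.156250
  p = 17/64 = 0.265625: log2(p) = -1.912537, -p*log2(p) = 0.508018
H = 0.467098 + 0.524397 + 0.452820 + 0.156250 + 0.508018 = 2.108583

H = 2.1086 bits/symbol


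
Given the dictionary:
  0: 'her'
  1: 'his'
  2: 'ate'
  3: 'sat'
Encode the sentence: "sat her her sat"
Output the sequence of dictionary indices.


Look up each word in the dictionary:
  'sat' -> 3
  'her' -> 0
  'her' -> 0
  'sat' -> 3

Encoded: [3, 0, 0, 3]


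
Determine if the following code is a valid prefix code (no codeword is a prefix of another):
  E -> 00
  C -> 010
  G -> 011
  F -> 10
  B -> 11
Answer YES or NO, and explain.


Checking each pair (does one codeword prefix another?):
  E='00' vs C='010': no prefix
  E='00' vs G='011': no prefix
  E='00' vs F='10': no prefix
  E='00' vs B='11': no prefix
  C='010' vs E='00': no prefix
  C='010' vs G='011': no prefix
  C='010' vs F='10': no prefix
  C='010' vs B='11': no prefix
  G='011' vs E='00': no prefix
  G='011' vs C='010': no prefix
  G='011' vs F='10': no prefix
  G='011' vs B='11': no prefix
  F='10' vs E='00': no prefix
  F='10' vs C='010': no prefix
  F='10' vs G='011': no prefix
  F='10' vs B='11': no prefix
  B='11' vs E='00': no prefix
  B='11' vs C='010': no prefix
  B='11' vs G='011': no prefix
  B='11' vs F='10': no prefix
No violation found over all pairs.

YES -- this is a valid prefix code. No codeword is a prefix of any other codeword.


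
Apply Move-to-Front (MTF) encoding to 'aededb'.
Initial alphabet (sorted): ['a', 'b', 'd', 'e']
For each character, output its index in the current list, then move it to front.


MTF encoding:
'a': index 0 in ['a', 'b', 'd', 'e'] -> ['a', 'b', 'd', 'e']
'e': index 3 in ['a', 'b', 'd', 'e'] -> ['e', 'a', 'b', 'd']
'd': index 3 in ['e', 'a', 'b', 'd'] -> ['d', 'e', 'a', 'b']
'e': index 1 in ['d', 'e', 'a', 'b'] -> ['e', 'd', 'a', 'b']
'd': index 1 in ['e', 'd', 'a', 'b'] -> ['d', 'e', 'a', 'b']
'b': index 3 in ['d', 'e', 'a', 'b'] -> ['b', 'd', 'e', 'a']


Output: [0, 3, 3, 1, 1, 3]


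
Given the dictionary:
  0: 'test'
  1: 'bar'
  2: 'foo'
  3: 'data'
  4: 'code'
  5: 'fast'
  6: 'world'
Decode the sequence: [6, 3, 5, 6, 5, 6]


Look up each index in the dictionary:
  6 -> 'world'
  3 -> 'data'
  5 -> 'fast'
  6 -> 'world'
  5 -> 'fast'
  6 -> 'world'

Decoded: "world data fast world fast world"


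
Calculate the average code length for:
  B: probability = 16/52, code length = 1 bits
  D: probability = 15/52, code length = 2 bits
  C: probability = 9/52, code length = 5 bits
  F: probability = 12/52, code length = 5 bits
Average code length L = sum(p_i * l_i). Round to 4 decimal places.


Weighted contributions p_i * l_i:
  B: (16/52) * 1 = 16/52
  D: (15/52) * 2 = 30/52
  C: (9/52) * 5 = 45/52
  F: (12/52) * 5 = 60/52
Sum = (16 + 30 + 45 + 60)/52 = 151/52

L = 151/52 = 2.9038 bits/symbol


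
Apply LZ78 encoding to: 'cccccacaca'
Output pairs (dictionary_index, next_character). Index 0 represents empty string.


LZ78 encoding steps:
Dictionary: {0: ''}
Step 1: w='' (idx 0), next='c' -> output (0, 'c'), add 'c' as idx 1
Step 2: w='c' (idx 1), next='c' -> output (1, 'c'), add 'cc' as idx 2
Step 3: w='cc' (idx 2), next='a' -> output (2, 'a'), add 'cca' as idx 3
Step 4: w='c' (idx 1), next='a' -> output (1, 'a'), add 'ca' as idx 4
Step 5: w='ca' (idx 4), end of input -> output (4, '')


Encoded: [(0, 'c'), (1, 'c'), (2, 'a'), (1, 'a'), (4, '')]


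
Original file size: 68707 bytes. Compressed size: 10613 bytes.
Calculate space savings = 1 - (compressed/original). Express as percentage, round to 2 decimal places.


ratio = compressed/original = 10613/68707 = 0.154468
savings = 1 - ratio = 1 - 0.154468 = 0.845532
as a percentage: 0.845532 * 100 = 84.55%

Space savings = 1 - 10613/68707 = 84.55%


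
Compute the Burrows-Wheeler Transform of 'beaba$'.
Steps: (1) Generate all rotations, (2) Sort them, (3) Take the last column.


Rotations (sorted):
  0: $beaba -> last char: a
  1: a$beab -> last char: b
  2: aba$be -> last char: e
  3: ba$bea -> last char: a
  4: beaba$ -> last char: $
  5: eaba$b -> last char: b


BWT = abea$b


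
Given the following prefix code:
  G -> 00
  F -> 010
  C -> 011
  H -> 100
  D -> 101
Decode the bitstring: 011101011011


Decoding step by step:
Bits 011 -> C
Bits 101 -> D
Bits 011 -> C
Bits 011 -> C


Decoded message: CDCC


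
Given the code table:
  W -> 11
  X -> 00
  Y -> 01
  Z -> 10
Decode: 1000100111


Decoding:
10 -> Z
00 -> X
10 -> Z
01 -> Y
11 -> W


Result: ZXZYW


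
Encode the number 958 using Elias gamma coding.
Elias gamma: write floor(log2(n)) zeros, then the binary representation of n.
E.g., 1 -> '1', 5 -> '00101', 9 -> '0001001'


num_bits = floor(log2(958)) + 1 = 10
leading_zeros = num_bits - 1 = 9
binary(958) = 1110111110

Elias gamma(958) = '000000000' + '1110111110' = 0000000001110111110 (19 bits)


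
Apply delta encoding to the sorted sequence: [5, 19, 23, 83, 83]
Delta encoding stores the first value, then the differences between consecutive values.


First value: 5
Deltas:
  19 - 5 = 14
  23 - 19 = 4
  83 - 23 = 60
  83 - 83 = 0


Delta encoded: [5, 14, 4, 60, 0]


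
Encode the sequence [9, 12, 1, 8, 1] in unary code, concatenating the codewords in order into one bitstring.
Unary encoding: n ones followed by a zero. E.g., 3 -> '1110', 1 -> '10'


Encode each number as n ones followed by a terminating 0:
  9 -> 1111111110 (10 bits)
  12 -> 1111111111110 (13 bits)
  1 -> 10 (2 bits)
  8 -> 111111110 (9 bits)
  1 -> 10 (2 bits)
Total length = 10 + 13 + 2 + 9 + 2 = 36 bits.

Unary([9, 12, 1, 8, 1]) = 111111111011111111111101011111111010 (36 bits)


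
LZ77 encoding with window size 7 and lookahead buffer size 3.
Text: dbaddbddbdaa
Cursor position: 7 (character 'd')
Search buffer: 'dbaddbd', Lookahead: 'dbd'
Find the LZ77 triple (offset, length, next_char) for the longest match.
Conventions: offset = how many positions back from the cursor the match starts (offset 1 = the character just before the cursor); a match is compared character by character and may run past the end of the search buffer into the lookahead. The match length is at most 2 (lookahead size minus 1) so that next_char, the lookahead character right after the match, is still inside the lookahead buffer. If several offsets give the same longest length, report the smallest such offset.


Try each offset into the search buffer:
  offset=1 (pos 6, char 'd'): match length 1
  offset=2 (pos 5, char 'b'): match length 0
  offset=3 (pos 4, char 'd'): match length 2
  offset=4 (pos 3, char 'd'): match length 1
  offset=5 (pos 2, char 'a'): match length 0
  offset=6 (pos 1, char 'b'): match length 0
  offset=7 (pos 0, char 'd'): match length 2
Longest match has length 2, found at offsets 3, 7; take the smallest, offset 3.
next_char = character at position 7 + 2 = 9 -> 'd'

Best match: offset=3, length=2 (matching 'db' starting at position 4)
LZ77 triple: (3, 2, 'd')


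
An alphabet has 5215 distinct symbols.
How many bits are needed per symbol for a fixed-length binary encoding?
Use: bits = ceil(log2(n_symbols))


log2(5215) = 12.3485
Bracket: 2^12 = 4096 < 5215 <= 2^13 = 8192
So ceil(log2(5215)) = 13

bits = ceil(log2(5215)) = ceil(12.3485) = 13 bits


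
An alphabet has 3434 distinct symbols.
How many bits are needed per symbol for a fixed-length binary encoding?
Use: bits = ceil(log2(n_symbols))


log2(3434) = 11.7457
Bracket: 2^11 = 2048 < 3434 <= 2^12 = 4096
So ceil(log2(3434)) = 12

bits = ceil(log2(3434)) = ceil(11.7457) = 12 bits
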